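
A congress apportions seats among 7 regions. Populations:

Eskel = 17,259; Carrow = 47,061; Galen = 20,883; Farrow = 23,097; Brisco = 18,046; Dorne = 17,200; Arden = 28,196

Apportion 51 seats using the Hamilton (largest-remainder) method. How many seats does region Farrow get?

7

Total 171742; standard divisor 171742/51 ≈ 3367.49.
Standard quotas: Eskel 5.1252, Carrow 13.9751, Galen 6.2014, Farrow 6.8588, Brisco 5.3589, Dorne 5.1077, Arden 8.3730.
Lower quotas: Eskel 5, Carrow 13, Galen 6, Farrow 6, Brisco 5, Dorne 5, Arden 8 (sum 48, leaving 3 seats).
Remainders in descending order: Carrow 0.9751, Farrow 0.8588, Arden 0.3730, Brisco 0.3589, Galen 0.2014, Eskel 0.1252, Dorne 0.1077.
Largest remainders: Carrow, Farrow, Arden receive the extra seats.
Farrow receives 7.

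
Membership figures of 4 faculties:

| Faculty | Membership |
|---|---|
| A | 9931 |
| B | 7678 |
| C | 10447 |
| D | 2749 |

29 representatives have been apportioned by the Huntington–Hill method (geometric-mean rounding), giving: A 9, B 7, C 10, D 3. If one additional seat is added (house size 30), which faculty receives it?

Priority for the next seat is population ÷ (√(s·(s+1))).
Priorities: A 1046.819, B 1026.016, C 996.082, D 793.568.
Highest priority: A.

A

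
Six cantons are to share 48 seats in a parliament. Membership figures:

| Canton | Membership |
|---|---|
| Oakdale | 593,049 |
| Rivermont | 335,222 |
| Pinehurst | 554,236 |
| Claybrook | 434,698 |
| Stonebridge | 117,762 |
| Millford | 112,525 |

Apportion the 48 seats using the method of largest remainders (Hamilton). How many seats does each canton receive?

Oakdale: 13, Rivermont: 7, Pinehurst: 12, Claybrook: 10, Stonebridge: 3, Millford: 3

Standard divisor: 2147492 ÷ 48 ≈ 44739.417.
Standard quotas: Oakdale 13.2556, Rivermont 7.4928, Pinehurst 12.3881, Claybrook 9.7162, Stonebridge 2.6322, Millford 2.5151.
Lower quotas: Oakdale 13, Rivermont 7, Pinehurst 12, Claybrook 9, Stonebridge 2, Millford 2 (sum 45, leaving 3 seats).
Remainders in descending order: Claybrook 0.7162, Stonebridge 0.6322, Millford 0.5151, Rivermont 0.4928, Pinehurst 0.3881, Oakdale 0.2556.
Largest remainders: Claybrook, Stonebridge, Millford receive the extra seats.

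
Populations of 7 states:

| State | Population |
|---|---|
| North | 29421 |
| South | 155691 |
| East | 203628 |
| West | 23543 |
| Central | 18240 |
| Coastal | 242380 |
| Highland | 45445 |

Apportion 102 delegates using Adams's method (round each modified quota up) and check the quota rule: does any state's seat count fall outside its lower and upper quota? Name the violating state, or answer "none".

Standard quotas: North 4.178, South 22.107, East 28.914, West 3.343, Central 2.590, Coastal 34.416, Highland 6.453.
Adams allocation: North 5, South 22, East 28, West 4, Central 3, Coastal 33, Highland 7.
Coastal has quota 34.416 (lower 34, upper 35) but receives 33 — outside the quota interval.

Coastal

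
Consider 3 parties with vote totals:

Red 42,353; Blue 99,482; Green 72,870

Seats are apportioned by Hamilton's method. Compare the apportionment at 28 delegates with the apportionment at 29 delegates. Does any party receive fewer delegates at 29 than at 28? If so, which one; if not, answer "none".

At 28 seats: Red 6, Blue 13, Green 9.
At 29 seats: Red 6, Blue 13, Green 10.
No party's allocation decreased.

none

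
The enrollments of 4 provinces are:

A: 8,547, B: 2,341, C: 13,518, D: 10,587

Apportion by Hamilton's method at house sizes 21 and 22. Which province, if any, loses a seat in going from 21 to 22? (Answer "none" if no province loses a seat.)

B

At 21 seats: A 5, B 2, C 8, D 6.
At 22 seats: A 5, B 1, C 9, D 7.
B drops from 2 to 1.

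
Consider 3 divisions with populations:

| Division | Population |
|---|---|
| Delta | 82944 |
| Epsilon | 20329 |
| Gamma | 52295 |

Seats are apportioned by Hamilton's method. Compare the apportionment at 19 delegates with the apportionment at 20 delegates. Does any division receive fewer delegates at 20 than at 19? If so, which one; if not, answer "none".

At 19 seats: Delta 10, Epsilon 3, Gamma 6.
At 20 seats: Delta 11, Epsilon 2, Gamma 7.
Epsilon drops from 3 to 2.

Epsilon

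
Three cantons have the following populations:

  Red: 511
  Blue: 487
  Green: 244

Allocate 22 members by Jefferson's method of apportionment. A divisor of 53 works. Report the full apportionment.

With modified divisor 53: modified quotas Red 9.642, Blue 9.189, Green 4.604.
Rounding down: Red 9, Blue 9, Green 4 (total 22).

Red=9; Blue=9; Green=4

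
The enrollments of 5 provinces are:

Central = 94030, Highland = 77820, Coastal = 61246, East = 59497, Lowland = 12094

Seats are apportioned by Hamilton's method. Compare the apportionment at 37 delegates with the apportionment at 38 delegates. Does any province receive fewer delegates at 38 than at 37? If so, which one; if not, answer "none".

Lowland

At 37 seats: Central 11, Highland 10, Coastal 7, East 7, Lowland 2.
At 38 seats: Central 12, Highland 10, Coastal 8, East 7, Lowland 1.
Lowland drops from 2 to 1.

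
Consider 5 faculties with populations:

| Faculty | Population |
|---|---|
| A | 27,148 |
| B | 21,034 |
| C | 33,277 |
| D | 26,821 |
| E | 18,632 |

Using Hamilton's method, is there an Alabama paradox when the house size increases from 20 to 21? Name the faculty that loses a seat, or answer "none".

B

At 20 seats: A 4, B 4, C 5, D 4, E 3.
At 21 seats: A 5, B 3, C 6, D 4, E 3.
B drops from 4 to 3.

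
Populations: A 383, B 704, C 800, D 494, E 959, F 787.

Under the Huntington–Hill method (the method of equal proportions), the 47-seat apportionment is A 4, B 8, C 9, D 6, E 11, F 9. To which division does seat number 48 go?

Priority for the next seat is population ÷ (√(s·(s+1))).
Priorities: A 85.641, B 82.967, C 84.327, D 76.226, E 83.470, F 82.957.
Highest priority: A.

A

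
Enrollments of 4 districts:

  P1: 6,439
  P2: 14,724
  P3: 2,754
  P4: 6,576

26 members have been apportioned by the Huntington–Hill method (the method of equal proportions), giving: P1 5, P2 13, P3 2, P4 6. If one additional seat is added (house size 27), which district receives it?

Priority for the next seat is population ÷ (√(s·(s+1))).
Priorities: P1 1175.595, P2 1091.415, P3 1124.316, P4 1014.699.
Highest priority: P1.

P1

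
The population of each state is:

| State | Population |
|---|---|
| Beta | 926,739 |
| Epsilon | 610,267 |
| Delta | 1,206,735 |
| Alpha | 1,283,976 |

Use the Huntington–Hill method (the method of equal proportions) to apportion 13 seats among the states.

With divisor 317730: modified quotas Beta 2.917, Epsilon 1.921, Delta 3.798, Alpha 4.041.
Geometric-mean thresholds: Beta √(2·3)=2.449, Epsilon √(1·2)=1.414, Delta √(3·4)=3.464, Alpha √(4·5)=4.472.
Each quota rounded against its threshold gives Beta 3, Epsilon 2, Delta 4, Alpha 4 (total 13).

Beta=3, Epsilon=2, Delta=4, Alpha=4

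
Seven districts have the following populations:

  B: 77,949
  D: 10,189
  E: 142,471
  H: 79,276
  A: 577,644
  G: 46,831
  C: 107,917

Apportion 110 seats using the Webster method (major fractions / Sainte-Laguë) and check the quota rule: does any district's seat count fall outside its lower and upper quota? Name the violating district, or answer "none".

Standard quotas: B 8.227, D 1.075, E 15.036, H 8.367, A 60.963, G 4.942, C 11.389.
Webster allocation: B 8, D 1, E 15, H 8, A 62, G 5, C 11.
A has quota 60.963 (lower 60, upper 61) but receives 62 — outside the quota interval.

A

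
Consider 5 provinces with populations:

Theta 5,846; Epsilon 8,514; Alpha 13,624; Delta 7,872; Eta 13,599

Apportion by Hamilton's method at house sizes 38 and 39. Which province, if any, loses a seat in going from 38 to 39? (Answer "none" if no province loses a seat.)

Theta

At 38 seats: Theta 5, Epsilon 7, Alpha 10, Delta 6, Eta 10.
At 39 seats: Theta 4, Epsilon 7, Alpha 11, Delta 6, Eta 11.
Theta drops from 5 to 4.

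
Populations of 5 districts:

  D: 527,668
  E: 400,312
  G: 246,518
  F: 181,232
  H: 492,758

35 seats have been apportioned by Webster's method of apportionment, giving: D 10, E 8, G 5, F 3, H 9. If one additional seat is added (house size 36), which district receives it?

H

Priority for the next seat is population ÷ (current seats + 0.5).
Priorities: D 50254.095, E 47095.529, G 44821.455, F 51780.571, H 51869.263.
Highest priority: H.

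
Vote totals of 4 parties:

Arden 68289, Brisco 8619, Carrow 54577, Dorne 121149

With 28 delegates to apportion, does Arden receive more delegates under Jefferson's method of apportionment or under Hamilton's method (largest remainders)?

Jefferson: Arden 7, Brisco 1, Carrow 6, Dorne 14.
Hamilton: Arden 8, Brisco 1, Carrow 6, Dorne 13.
Arden gets 7 under Jefferson and 8 under Hamilton.

Hamilton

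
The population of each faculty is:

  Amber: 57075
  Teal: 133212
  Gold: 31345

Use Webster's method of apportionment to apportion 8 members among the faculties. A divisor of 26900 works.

Amber 2, Teal 5, Gold 1

With modified divisor 26900: modified quotas Amber 2.122, Teal 4.952, Gold 1.165.
Rounding to the nearest integer: Amber 2, Teal 5, Gold 1 (total 8).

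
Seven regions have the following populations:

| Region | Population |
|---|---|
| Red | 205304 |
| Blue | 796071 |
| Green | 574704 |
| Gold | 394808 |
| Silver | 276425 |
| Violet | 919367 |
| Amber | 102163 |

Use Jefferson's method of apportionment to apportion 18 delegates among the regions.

Red: 1; Blue: 5; Green: 3; Gold: 2; Silver: 1; Violet: 6; Amber: 0

Standard divisor 3268842/18 ≈ 181602.333; standard quotas: Red 1.131, Blue 4.384, Green 3.165, Gold 2.174, Silver 1.522, Violet 5.063, Amber 0.563.
Rounding down gives 1, 4, 3, 2, 1, 5, 0 = 16 seats, so the divisor must be adjusted.
With modified divisor 148500: modified quotas Red 1.383, Blue 5.361, Green 3.870, Gold 2.659, Silver 1.861, Violet 6.191, Amber 0.688.
Rounding down: Red 1, Blue 5, Green 3, Gold 2, Silver 1, Violet 6, Amber 0 (total 18).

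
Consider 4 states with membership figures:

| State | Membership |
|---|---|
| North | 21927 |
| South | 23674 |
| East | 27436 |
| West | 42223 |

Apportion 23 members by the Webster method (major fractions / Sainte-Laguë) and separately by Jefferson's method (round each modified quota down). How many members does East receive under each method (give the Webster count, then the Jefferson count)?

Webster: North 4, South 5, East 6, West 8.
Jefferson: North 4, South 5, East 5, West 9.
East gets 6 under Webster and 5 under Jefferson.

6 and 5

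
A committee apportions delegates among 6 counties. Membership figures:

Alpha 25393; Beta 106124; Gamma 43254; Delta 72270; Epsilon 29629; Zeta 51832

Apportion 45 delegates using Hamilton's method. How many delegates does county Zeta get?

The standard divisor is 328502/45 ≈ 7300.044.
Standard quotas: Alpha 3.4785, Beta 14.5374, Gamma 5.9252, Delta 9.8999, Epsilon 4.0587, Zeta 7.1002.
Lower quotas: Alpha 3, Beta 14, Gamma 5, Delta 9, Epsilon 4, Zeta 7 (sum 42, leaving 3 seats).
Remainders in descending order: Gamma 0.9252, Delta 0.8999, Beta 0.5374, Alpha 0.4785, Zeta 0.1002, Epsilon 0.0587.
The surplus seats go to Gamma, Delta, Beta.
Zeta receives 7.

7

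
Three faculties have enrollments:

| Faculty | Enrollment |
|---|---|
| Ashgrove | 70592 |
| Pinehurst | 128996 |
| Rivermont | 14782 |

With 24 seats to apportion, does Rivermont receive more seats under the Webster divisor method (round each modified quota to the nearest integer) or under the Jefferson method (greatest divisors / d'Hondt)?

Webster

Webster: Ashgrove 8, Pinehurst 14, Rivermont 2.
Jefferson: Ashgrove 8, Pinehurst 15, Rivermont 1.
Rivermont gets 2 under Webster and 1 under Jefferson.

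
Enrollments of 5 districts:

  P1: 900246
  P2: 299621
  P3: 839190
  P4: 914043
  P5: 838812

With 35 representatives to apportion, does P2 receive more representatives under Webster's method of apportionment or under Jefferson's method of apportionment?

Webster

Webster: P1 8, P2 3, P3 8, P4 8, P5 8.
Jefferson: P1 8, P2 2, P3 8, P4 9, P5 8.
P2 gets 3 under Webster and 2 under Jefferson.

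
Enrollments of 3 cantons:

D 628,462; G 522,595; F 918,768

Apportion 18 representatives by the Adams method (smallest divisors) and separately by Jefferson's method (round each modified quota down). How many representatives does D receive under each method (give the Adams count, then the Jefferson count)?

Adams: D 5, G 5, F 8.
Jefferson: D 6, G 4, F 8.
D gets 5 under Adams and 6 under Jefferson.

5 and 6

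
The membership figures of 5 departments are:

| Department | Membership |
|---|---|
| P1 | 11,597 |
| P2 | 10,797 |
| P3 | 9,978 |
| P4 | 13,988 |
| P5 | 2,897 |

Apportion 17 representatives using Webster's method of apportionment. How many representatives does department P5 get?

Standard divisor 49257/17 ≈ 2897.471; standard quotas: P1 4.002, P2 3.726, P3 3.444, P4 4.828, P5 1.000.
Rounding to the nearest integer gives P1 4, P2 4, P3 3, P4 5, P5 1 — total 17, matching the house size, so no adjustment is needed.
P5 receives 1.

1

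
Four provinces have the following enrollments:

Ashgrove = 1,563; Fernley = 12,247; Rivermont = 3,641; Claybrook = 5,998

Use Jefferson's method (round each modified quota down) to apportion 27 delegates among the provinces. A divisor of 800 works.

With modified divisor 800: modified quotas Ashgrove 1.954, Fernley 15.309, Rivermont 4.551, Claybrook 7.497.
Rounding down: Ashgrove 1, Fernley 15, Rivermont 4, Claybrook 7 (total 27).

Ashgrove 1, Fernley 15, Rivermont 4, Claybrook 7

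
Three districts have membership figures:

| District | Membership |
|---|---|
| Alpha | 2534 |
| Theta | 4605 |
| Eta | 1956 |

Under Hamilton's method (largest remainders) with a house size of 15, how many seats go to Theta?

Standard divisor: 9095 ÷ 15 ≈ 606.333.
Standard quotas: Alpha 4.179, Theta 7.595, Eta 3.226.
Lower quotas: Alpha 4, Theta 7, Eta 3 (sum 14, leaving 1 seat).
Remainders in descending order: Theta 0.595, Eta 0.226, Alpha 0.179.
Largest remainder: Theta receives the extra seat.
Theta receives 8.

8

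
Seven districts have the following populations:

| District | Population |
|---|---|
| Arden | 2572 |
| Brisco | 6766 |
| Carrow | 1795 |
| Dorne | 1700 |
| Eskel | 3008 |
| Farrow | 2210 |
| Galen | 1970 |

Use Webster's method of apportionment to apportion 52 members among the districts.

Arden 7, Brisco 17, Carrow 5, Dorne 4, Eskel 8, Farrow 6, Galen 5

Standard divisor 20021/52 ≈ 385.019; standard quotas: Arden 6.680, Brisco 17.573, Carrow 4.662, Dorne 4.415, Eskel 7.813, Farrow 5.740, Galen 5.117.
Rounding to the nearest integer gives 7, 18, 5, 4, 8, 6, 5 = 53 seats, so the divisor must be adjusted.
With modified divisor 390: modified quotas Arden 6.595, Brisco 17.349, Carrow 4.603, Dorne 4.359, Eskel 7.713, Farrow 5.667, Galen 5.051.
Rounding to the nearest integer: Arden 7, Brisco 17, Carrow 5, Dorne 4, Eskel 8, Farrow 6, Galen 5 (total 52).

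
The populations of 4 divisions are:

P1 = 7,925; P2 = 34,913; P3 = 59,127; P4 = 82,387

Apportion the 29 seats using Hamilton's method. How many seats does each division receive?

P1 1, P2 6, P3 9, P4 13

Standard divisor: 184352 ÷ 29 ≈ 6356.966.
Standard quotas: P1 1.2467, P2 5.4921, P3 9.3011, P4 12.9601.
Lower quotas: P1 1, P2 5, P3 9, P4 12 (sum 27, leaving 2 seats).
Remainders in descending order: P4 0.9601, P2 0.4921, P3 0.3011, P1 0.2467.
The surplus seats go to P4, P2.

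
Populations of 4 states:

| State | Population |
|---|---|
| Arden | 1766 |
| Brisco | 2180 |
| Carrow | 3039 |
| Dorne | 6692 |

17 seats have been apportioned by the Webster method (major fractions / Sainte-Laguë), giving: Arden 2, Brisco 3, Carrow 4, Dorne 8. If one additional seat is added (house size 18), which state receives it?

Dorne

Priority for the next seat is population ÷ (current seats + 0.5).
Priorities: Arden 706.400, Brisco 622.857, Carrow 675.333, Dorne 787.294.
Highest priority: Dorne.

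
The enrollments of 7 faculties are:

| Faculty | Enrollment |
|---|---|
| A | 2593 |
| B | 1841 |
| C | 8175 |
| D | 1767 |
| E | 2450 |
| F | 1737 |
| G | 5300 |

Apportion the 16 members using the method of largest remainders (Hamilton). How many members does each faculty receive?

A: 2; B: 1; C: 5; D: 1; E: 2; F: 1; G: 4

Total 23863; standard divisor 23863/16 ≈ 1491.438.
Standard quotas: A 1.7386, B 1.2344, C 5.4813, D 1.1848, E 1.6427, F 1.1646, G 3.5536.
Lower quotas: A 1, B 1, C 5, D 1, E 1, F 1, G 3 (sum 13, leaving 3 seats).
Remainders in descending order: A 0.7386, E 0.6427, G 0.5536, C 0.4813, B 0.2344, D 0.1848, F 0.1646.
The surplus seats go to A, E, G.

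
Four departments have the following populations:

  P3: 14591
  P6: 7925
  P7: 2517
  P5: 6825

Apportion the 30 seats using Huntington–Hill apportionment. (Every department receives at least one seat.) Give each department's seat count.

With divisor 1056: modified quotas P3 13.817, P6 7.505, P7 2.384, P5 6.463.
Geometric-mean thresholds: P3 √(13·14)=13.491, P6 √(7·8)=7.483, P7 √(2·3)=2.449, P5 √(6·7)=6.481.
Each quota rounded against its threshold gives P3 14, P6 8, P7 2, P5 6 (total 30).

P3=14; P6=8; P7=2; P5=6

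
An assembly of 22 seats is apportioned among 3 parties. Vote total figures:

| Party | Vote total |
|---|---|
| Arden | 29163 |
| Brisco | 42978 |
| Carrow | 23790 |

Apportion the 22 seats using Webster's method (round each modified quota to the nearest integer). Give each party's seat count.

Arden: 7; Brisco: 10; Carrow: 5

Standard divisor 95931/22 ≈ 4360.5; standard quotas: Arden 6.688, Brisco 9.856, Carrow 5.456.
Rounding to the nearest integer gives Arden 7, Brisco 10, Carrow 5 — total 22, matching the house size, so no adjustment is needed.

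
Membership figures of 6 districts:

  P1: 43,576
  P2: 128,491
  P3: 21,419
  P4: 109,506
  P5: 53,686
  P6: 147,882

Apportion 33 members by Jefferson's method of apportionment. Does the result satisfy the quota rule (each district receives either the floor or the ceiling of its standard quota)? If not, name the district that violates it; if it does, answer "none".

Standard quotas: P1 2.850, P2 8.404, P3 1.401, P4 7.162, P5 3.511, P6 9.672.
Jefferson allocation: P1 3, P2 9, P3 1, P4 7, P5 3, P6 10.
Every allocation lies between the lower and upper quota.

none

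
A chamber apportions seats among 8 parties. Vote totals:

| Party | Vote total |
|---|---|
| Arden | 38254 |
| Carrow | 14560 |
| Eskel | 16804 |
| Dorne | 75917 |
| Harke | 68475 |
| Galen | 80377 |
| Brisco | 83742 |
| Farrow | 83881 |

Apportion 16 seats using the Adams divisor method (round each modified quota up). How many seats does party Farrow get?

Standard divisor 462010/16 ≈ 28875.625; standard quotas: Arden 1.325, Carrow 0.504, Eskel 0.582, Dorne 2.629, Harke 2.371, Galen 2.784, Brisco 2.900, Farrow 2.905.
Rounding up gives 2, 1, 1, 3, 3, 3, 3, 3 = 19 seats, so the divisor must be adjusted.
With modified divisor 39200: modified quotas Arden 0.976, Carrow 0.371, Eskel 0.429, Dorne 1.937, Harke 1.747, Galen 2.050, Brisco 2.136, Farrow 2.140.
Rounding up: Arden 1, Carrow 1, Eskel 1, Dorne 2, Harke 2, Galen 3, Brisco 3, Farrow 3 (total 16).
Farrow receives 3.

3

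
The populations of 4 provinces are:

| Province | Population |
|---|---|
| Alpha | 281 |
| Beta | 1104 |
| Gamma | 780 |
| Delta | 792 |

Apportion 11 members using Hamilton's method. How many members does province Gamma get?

3

Total 2957; standard divisor 2957/11 ≈ 268.818.
Standard quotas: Alpha 1.045, Beta 4.107, Gamma 2.902, Delta 2.946.
Lower quotas: Alpha 1, Beta 4, Gamma 2, Delta 2 (sum 9, leaving 2 seats).
Remainders in descending order: Delta 0.946, Gamma 0.902, Beta 0.107, Alpha 0.045.
Largest remainders: Delta, Gamma receive the extra seats.
Gamma receives 3.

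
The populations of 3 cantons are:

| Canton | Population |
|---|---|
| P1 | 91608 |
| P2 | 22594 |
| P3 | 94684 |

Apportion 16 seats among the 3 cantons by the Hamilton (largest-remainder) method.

Total 208886; standard divisor 208886/16 ≈ 13055.375.
Standard quotas: P1 7.0169, P2 1.7306, P3 7.2525.
Lower quotas: P1 7, P2 1, P3 7 (sum 15, leaving 1 seat).
Remainders in descending order: P2 0.7306, P3 0.2525, P1 0.0169.
The surplus seat goes to P2.

P1 7, P2 2, P3 7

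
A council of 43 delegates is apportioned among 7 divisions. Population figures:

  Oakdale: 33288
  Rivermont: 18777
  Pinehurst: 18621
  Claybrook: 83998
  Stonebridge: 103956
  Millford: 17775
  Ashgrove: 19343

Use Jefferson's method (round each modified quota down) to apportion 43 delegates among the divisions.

Oakdale: 5, Rivermont: 2, Pinehurst: 2, Claybrook: 13, Stonebridge: 16, Millford: 2, Ashgrove: 3

Standard divisor 295758/43 ≈ 6878.093; standard quotas: Oakdale 4.840, Rivermont 2.730, Pinehurst 2.707, Claybrook 12.212, Stonebridge 15.114, Millford 2.584, Ashgrove 2.812.
Rounding down gives 4, 2, 2, 12, 15, 2, 2 = 39 seats, so the divisor must be adjusted.
With modified divisor 6400: modified quotas Oakdale 5.201, Rivermont 2.934, Pinehurst 2.910, Claybrook 13.125, Stonebridge 16.243, Millford 2.777, Ashgrove 3.022.
Rounding down: Oakdale 5, Rivermont 2, Pinehurst 2, Claybrook 13, Stonebridge 16, Millford 2, Ashgrove 3 (total 43).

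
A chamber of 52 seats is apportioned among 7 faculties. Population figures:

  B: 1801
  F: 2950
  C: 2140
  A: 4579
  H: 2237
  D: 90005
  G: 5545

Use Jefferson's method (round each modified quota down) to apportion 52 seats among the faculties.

Standard divisor 109257/52 ≈ 2101.096; standard quotas: B 0.857, F 1.404, C 1.019, A 2.179, H 1.065, D 42.837, G 2.639.
Rounding down gives 0, 1, 1, 2, 1, 42, 2 = 49 seats, so the divisor must be adjusted.
With modified divisor 1980: modified quotas B 0.910, F 1.490, C 1.081, A 2.313, H 1.130, D 45.457, G 2.801.
Rounding down: B 0, F 1, C 1, A 2, H 1, D 45, G 2 (total 52).

B 0; F 1; C 1; A 2; H 1; D 45; G 2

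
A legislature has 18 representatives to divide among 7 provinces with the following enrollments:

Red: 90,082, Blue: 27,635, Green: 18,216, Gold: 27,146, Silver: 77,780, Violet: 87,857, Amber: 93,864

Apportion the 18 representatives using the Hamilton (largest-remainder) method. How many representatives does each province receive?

Red 4; Blue 1; Green 1; Gold 1; Silver 3; Violet 4; Amber 4

Standard divisor: 422580 ÷ 18 ≈ 23476.667.
Standard quotas: Red 3.8371, Blue 1.1771, Green 0.7759, Gold 1.1563, Silver 3.3131, Violet 3.7423, Amber 3.9982.
Lower quotas: Red 3, Blue 1, Green 0, Gold 1, Silver 3, Violet 3, Amber 3 (sum 14, leaving 4 seats).
Remainders in descending order: Amber 0.9982, Red 0.8371, Green 0.7759, Violet 0.7423, Silver 0.3131, Blue 0.1771, Gold 0.1563.
Largest remainders: Amber, Red, Green, Violet receive the extra seats.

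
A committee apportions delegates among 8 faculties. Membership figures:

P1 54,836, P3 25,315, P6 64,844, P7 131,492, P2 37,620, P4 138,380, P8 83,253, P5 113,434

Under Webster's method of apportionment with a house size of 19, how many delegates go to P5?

3

Standard divisor 649174/19 ≈ 34167.053; standard quotas: P1 1.605, P3 0.741, P6 1.898, P7 3.849, P2 1.101, P4 4.050, P8 2.437, P5 3.320.
Rounding to the nearest integer gives P1 2, P3 1, P6 2, P7 4, P2 1, P4 4, P8 2, P5 3 — total 19, matching the house size, so no adjustment is needed.
P5 receives 3.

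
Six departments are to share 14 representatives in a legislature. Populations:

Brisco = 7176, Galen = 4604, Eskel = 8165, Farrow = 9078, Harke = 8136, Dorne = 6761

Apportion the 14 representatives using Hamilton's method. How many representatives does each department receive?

Brisco 2, Galen 1, Eskel 3, Farrow 3, Harke 3, Dorne 2

Standard divisor: 43920 ÷ 14 ≈ 3137.143.
Standard quotas: Brisco 2.2874, Galen 1.4676, Eskel 2.6027, Farrow 2.8937, Harke 2.5934, Dorne 2.1551.
Lower quotas: Brisco 2, Galen 1, Eskel 2, Farrow 2, Harke 2, Dorne 2 (sum 11, leaving 3 seats).
Remainders in descending order: Farrow 0.8937, Eskel 0.6027, Harke 0.5934, Galen 0.4676, Brisco 0.2874, Dorne 0.1551.
Largest remainders: Farrow, Eskel, Harke receive the extra seats.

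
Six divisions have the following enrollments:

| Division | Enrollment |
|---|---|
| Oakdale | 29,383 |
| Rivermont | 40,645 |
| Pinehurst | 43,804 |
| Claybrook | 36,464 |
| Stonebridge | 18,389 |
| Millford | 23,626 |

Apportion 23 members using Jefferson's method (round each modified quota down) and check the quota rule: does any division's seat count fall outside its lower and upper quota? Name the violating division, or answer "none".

none

Standard quotas: Oakdale 3.514, Rivermont 4.861, Pinehurst 5.239, Claybrook 4.361, Stonebridge 2.199, Millford 2.826.
Jefferson allocation: Oakdale 4, Rivermont 5, Pinehurst 5, Claybrook 4, Stonebridge 2, Millford 3.
Every allocation lies between the lower and upper quota.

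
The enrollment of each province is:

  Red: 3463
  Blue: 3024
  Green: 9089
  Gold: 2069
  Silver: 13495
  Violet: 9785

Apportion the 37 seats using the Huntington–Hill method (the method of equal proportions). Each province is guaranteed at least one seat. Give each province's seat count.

With divisor 1117: modified quotas Red 3.100, Blue 2.707, Green 8.137, Gold 1.852, Silver 12.081, Violet 8.760.
Geometric-mean thresholds: Red √(3·4)=3.464, Blue √(2·3)=2.449, Green √(8·9)=8.485, Gold √(1·2)=1.414, Silver √(12·13)=12.490, Violet √(8·9)=8.485.
Each quota rounded against its threshold gives Red 3, Blue 3, Green 8, Gold 2, Silver 12, Violet 9 (total 37).

Red 3, Blue 3, Green 8, Gold 2, Silver 12, Violet 9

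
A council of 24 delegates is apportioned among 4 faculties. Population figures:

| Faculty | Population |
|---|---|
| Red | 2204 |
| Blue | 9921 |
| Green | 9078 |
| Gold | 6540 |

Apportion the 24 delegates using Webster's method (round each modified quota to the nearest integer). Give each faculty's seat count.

Red 2; Blue 8; Green 8; Gold 6

Standard divisor 27743/24 ≈ 1155.958; standard quotas: Red 1.907, Blue 8.582, Green 7.853, Gold 5.658.
Rounding to the nearest integer gives 2, 9, 8, 6 = 25 seats, so the divisor must be adjusted.
With modified divisor 1180: modified quotas Red 1.868, Blue 8.408, Green 7.693, Gold 5.542.
Rounding to the nearest integer: Red 2, Blue 8, Green 8, Gold 6 (total 24).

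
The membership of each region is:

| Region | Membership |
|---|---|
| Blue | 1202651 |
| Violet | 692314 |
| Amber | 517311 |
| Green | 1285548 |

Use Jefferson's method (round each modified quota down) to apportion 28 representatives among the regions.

Blue: 9, Violet: 5, Amber: 4, Green: 10

Standard divisor 3697824/28 ≈ 132065.143; standard quotas: Blue 9.106, Violet 5.242, Amber 3.917, Green 9.734.
Rounding down gives 9, 5, 3, 9 = 26 seats, so the divisor must be adjusted.
With modified divisor 124400: modified quotas Blue 9.668, Violet 5.565, Amber 4.158, Green 10.334.
Rounding down: Blue 9, Violet 5, Amber 4, Green 10 (total 28).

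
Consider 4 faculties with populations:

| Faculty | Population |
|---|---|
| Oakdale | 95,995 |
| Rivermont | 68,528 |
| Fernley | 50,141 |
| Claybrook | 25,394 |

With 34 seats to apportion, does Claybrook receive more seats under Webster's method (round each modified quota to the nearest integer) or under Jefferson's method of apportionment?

Webster

Webster: Oakdale 13, Rivermont 10, Fernley 7, Claybrook 4.
Jefferson: Oakdale 14, Rivermont 10, Fernley 7, Claybrook 3.
Claybrook gets 4 under Webster and 3 under Jefferson.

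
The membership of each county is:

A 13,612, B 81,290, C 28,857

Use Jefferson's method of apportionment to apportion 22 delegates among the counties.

A=2; B=15; C=5

Standard divisor 123759/22 ≈ 5625.409; standard quotas: A 2.420, B 14.451, C 5.130.
Rounding down gives 2, 14, 5 = 21 seats, so the divisor must be adjusted.
With modified divisor 5200: modified quotas A 2.618, B 15.633, C 5.549.
Rounding down: A 2, B 15, C 5 (total 22).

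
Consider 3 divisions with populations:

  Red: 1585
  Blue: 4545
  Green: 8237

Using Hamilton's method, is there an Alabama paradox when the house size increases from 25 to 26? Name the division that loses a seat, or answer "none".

At 25 seats: Red 3, Blue 8, Green 14.
At 26 seats: Red 3, Blue 8, Green 15.
No division's allocation decreased.

none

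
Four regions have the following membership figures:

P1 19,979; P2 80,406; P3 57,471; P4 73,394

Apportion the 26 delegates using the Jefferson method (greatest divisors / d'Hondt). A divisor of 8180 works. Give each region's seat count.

With modified divisor 8180: modified quotas P1 2.442, P2 9.830, P3 7.026, P4 8.972.
Rounding down: P1 2, P2 9, P3 7, P4 8 (total 26).

P1: 2, P2: 9, P3: 7, P4: 8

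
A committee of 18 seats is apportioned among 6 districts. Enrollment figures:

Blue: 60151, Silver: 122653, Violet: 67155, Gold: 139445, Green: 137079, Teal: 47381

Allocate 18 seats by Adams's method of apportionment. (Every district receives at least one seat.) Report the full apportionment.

Standard divisor 573864/18 ≈ 31881.333; standard quotas: Blue 1.887, Silver 3.847, Violet 2.106, Gold 4.374, Green 4.300, Teal 1.486.
Rounding up gives 2, 4, 3, 5, 5, 2 = 21 seats, so the divisor must be adjusted.
With modified divisor 37900: modified quotas Blue 1.587, Silver 3.236, Violet 1.772, Gold 3.679, Green 3.617, Teal 1.250.
Rounding up: Blue 2, Silver 4, Violet 2, Gold 4, Green 4, Teal 2 (total 18).

Blue 2, Silver 4, Violet 2, Gold 4, Green 4, Teal 2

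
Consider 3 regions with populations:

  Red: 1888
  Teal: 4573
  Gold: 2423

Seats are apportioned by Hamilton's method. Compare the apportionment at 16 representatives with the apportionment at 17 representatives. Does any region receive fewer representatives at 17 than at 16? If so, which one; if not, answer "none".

At 16 seats: Red 4, Teal 8, Gold 4.
At 17 seats: Red 3, Teal 9, Gold 5.
Red drops from 4 to 3.

Red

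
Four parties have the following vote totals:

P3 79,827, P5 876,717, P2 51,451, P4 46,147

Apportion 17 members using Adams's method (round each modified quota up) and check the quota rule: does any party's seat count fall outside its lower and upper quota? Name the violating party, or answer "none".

P5

Standard quotas: P3 1.287, P5 14.139, P2 0.830, P4 0.744.
Adams allocation: P3 2, P5 13, P2 1, P4 1.
P5 has quota 14.139 (lower 14, upper 15) but receives 13 — outside the quota interval.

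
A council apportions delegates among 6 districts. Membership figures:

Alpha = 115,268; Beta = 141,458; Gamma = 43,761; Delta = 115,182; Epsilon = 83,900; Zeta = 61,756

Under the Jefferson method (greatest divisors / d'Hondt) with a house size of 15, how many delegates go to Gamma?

Standard divisor 561325/15 ≈ 37421.667; standard quotas: Alpha 3.080, Beta 3.780, Gamma 1.169, Delta 3.078, Epsilon 2.242, Zeta 1.650.
Rounding down gives 3, 3, 1, 3, 2, 1 = 13 seats, so the divisor must be adjusted.
With modified divisor 29800: modified quotas Alpha 3.868, Beta 4.747, Gamma 1.468, Delta 3.865, Epsilon 2.815, Zeta 2.072.
Rounding down: Alpha 3, Beta 4, Gamma 1, Delta 3, Epsilon 2, Zeta 2 (total 15).
Gamma receives 1.

1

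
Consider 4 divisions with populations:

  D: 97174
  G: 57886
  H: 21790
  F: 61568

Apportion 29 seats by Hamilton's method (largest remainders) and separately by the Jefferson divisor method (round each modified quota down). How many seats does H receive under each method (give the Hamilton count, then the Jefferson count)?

Hamilton: D 12, G 7, H 3, F 7.
Jefferson: D 12, G 7, H 2, F 8.
H gets 3 under Hamilton and 2 under Jefferson.

3 and 2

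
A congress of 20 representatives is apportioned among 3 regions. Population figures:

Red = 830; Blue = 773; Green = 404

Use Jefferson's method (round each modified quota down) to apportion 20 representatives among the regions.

Red 8; Blue 8; Green 4

Standard divisor 2007/20 ≈ 100.35; standard quotas: Red 8.271, Blue 7.703, Green 4.026.
Rounding down gives 8, 7, 4 = 19 seats, so the divisor must be adjusted.
With modified divisor 94: modified quotas Red 8.830, Blue 8.223, Green 4.298.
Rounding down: Red 8, Blue 8, Green 4 (total 20).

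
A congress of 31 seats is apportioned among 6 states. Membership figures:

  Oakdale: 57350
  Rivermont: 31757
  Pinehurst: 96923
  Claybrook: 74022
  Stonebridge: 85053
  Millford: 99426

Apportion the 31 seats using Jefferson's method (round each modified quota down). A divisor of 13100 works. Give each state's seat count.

Oakdale: 4; Rivermont: 2; Pinehurst: 7; Claybrook: 5; Stonebridge: 6; Millford: 7

With modified divisor 13100: modified quotas Oakdale 4.378, Rivermont 2.424, Pinehurst 7.399, Claybrook 5.651, Stonebridge 6.493, Millford 7.590.
Rounding down: Oakdale 4, Rivermont 2, Pinehurst 7, Claybrook 5, Stonebridge 6, Millford 7 (total 31).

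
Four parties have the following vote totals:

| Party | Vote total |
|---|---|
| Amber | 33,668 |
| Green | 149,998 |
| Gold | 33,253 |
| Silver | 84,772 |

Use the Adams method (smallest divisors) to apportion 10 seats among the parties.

Standard divisor 301691/10 ≈ 30169.1; standard quotas: Amber 1.116, Green 4.972, Gold 1.102, Silver 2.810.
Rounding up gives 2, 5, 2, 3 = 12 seats, so the divisor must be adjusted.
With modified divisor 35600: modified quotas Amber 0.946, Green 4.213, Gold 0.934, Silver 2.381.
Rounding up: Amber 1, Green 5, Gold 1, Silver 3 (total 10).

Amber 1; Green 5; Gold 1; Silver 3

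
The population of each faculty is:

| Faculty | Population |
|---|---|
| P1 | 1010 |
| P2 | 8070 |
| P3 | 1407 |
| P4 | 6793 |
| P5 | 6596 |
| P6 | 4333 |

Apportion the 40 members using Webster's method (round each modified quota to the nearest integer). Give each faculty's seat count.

P1=1; P2=12; P3=2; P4=10; P5=9; P6=6

Standard divisor 28209/40 ≈ 705.225; standard quotas: P1 1.432, P2 11.443, P3 1.995, P4 9.632, P5 9.353, P6 6.144.
Rounding to the nearest integer gives 1, 11, 2, 10, 9, 6 = 39 seats, so the divisor must be adjusted.
With modified divisor 700: modified quotas P1 1.443, P2 11.529, P3 2.010, P4 9.704, P5 9.423, P6 6.190.
Rounding to the nearest integer: P1 1, P2 12, P3 2, P4 10, P5 9, P6 6 (total 40).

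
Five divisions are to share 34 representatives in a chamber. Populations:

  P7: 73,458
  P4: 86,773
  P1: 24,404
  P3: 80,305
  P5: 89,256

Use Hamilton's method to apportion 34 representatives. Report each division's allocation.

P7 7; P4 8; P1 2; P3 8; P5 9

Standard divisor: 354196 ÷ 34 ≈ 10417.529.
Standard quotas: P7 7.0514, P4 8.3295, P1 2.3426, P3 7.7086, P5 8.5679.
Lower quotas: P7 7, P4 8, P1 2, P3 7, P5 8 (sum 32, leaving 2 seats).
Remainders in descending order: P3 0.7086, P5 0.5679, P1 0.3426, P4 0.3295, P7 0.0514.
The surplus seats go to P3, P5.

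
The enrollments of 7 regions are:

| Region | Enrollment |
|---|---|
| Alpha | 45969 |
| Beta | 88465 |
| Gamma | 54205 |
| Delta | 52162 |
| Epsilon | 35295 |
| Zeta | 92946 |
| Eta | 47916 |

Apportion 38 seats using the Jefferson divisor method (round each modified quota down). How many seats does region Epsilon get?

Standard divisor 416958/38 ≈ 10972.579; standard quotas: Alpha 4.189, Beta 8.062, Gamma 4.940, Delta 4.754, Epsilon 3.217, Zeta 8.471, Eta 4.367.
Rounding down gives 4, 8, 4, 4, 3, 8, 4 = 35 seats, so the divisor must be adjusted.
With modified divisor 10100: modified quotas Alpha 4.551, Beta 8.759, Gamma 5.367, Delta 5.165, Epsilon 3.495, Zeta 9.203, Eta 4.744.
Rounding down: Alpha 4, Beta 8, Gamma 5, Delta 5, Epsilon 3, Zeta 9, Eta 4 (total 38).
Epsilon receives 3.

3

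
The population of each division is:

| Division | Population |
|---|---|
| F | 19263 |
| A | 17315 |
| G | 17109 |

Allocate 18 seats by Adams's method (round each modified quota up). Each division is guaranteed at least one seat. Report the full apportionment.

F 6, A 6, G 6

Standard divisor 53687/18 ≈ 2982.611; standard quotas: F 6.458, A 5.805, G 5.736.
Rounding up gives 7, 6, 6 = 19 seats, so the divisor must be adjusted.
With modified divisor 3300: modified quotas F 5.837, A 5.247, G 5.185.
Rounding up: F 6, A 6, G 6 (total 18).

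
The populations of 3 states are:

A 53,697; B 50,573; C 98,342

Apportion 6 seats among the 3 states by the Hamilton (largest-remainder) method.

Total 202612; standard divisor 202612/6 ≈ 33768.667.
Standard quotas: A 1.5901, B 1.4976, C 2.9122.
Lower quotas: A 1, B 1, C 2 (sum 4, leaving 2 seats).
Remainders in descending order: C 0.9122, A 0.5901, B 0.4976.
The surplus seats go to C, A.

A=2; B=1; C=3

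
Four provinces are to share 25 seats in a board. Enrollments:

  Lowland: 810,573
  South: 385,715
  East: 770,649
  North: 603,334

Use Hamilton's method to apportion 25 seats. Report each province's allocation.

Standard divisor: 2570271 ÷ 25 ≈ 102810.84.
Standard quotas: Lowland 7.8841, South 3.7517, East 7.4958, North 5.8684.
Lower quotas: Lowland 7, South 3, East 7, North 5 (sum 22, leaving 3 seats).
Remainders in descending order: Lowland 0.8841, North 0.8684, South 0.7517, East 0.4958.
Largest remainders: Lowland, North, South receive the extra seats.

Lowland: 8; South: 4; East: 7; North: 6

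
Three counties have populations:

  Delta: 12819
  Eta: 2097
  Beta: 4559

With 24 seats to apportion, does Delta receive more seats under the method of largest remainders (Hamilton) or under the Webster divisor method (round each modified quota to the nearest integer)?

Hamilton

Hamilton: Delta 16, Eta 2, Beta 6.
Webster: Delta 15, Eta 3, Beta 6.
Delta gets 16 under Hamilton and 15 under Webster.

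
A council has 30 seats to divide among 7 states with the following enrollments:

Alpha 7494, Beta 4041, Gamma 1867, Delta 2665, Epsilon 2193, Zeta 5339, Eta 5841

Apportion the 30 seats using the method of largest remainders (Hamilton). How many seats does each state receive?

Total 29440; standard divisor 29440/30 ≈ 981.333.
Standard quotas: Alpha 7.6365, Beta 4.1179, Gamma 1.9025, Delta 2.7157, Epsilon 2.2347, Zeta 5.4406, Eta 5.9521.
Lower quotas: Alpha 7, Beta 4, Gamma 1, Delta 2, Epsilon 2, Zeta 5, Eta 5 (sum 26, leaving 4 seats).
Remainders in descending order: Eta 0.9521, Gamma 0.9025, Delta 0.7157, Alpha 0.6365, Zeta 0.4406, Epsilon 0.2347, Beta 0.1179.
The surplus seats go to Eta, Gamma, Delta, Alpha.

Alpha 8, Beta 4, Gamma 2, Delta 3, Epsilon 2, Zeta 5, Eta 6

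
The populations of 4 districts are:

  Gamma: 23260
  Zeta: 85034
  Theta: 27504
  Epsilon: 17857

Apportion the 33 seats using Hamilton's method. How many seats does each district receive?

Gamma 5, Zeta 18, Theta 6, Epsilon 4

Total 153655; standard divisor 153655/33 ≈ 4656.212.
Standard quotas: Gamma 4.9955, Zeta 18.2625, Theta 5.9069, Epsilon 3.8351.
Lower quotas: Gamma 4, Zeta 18, Theta 5, Epsilon 3 (sum 30, leaving 3 seats).
Remainders in descending order: Gamma 0.9955, Theta 0.9069, Epsilon 0.8351, Zeta 0.2625.
Largest remainders: Gamma, Theta, Epsilon receive the extra seats.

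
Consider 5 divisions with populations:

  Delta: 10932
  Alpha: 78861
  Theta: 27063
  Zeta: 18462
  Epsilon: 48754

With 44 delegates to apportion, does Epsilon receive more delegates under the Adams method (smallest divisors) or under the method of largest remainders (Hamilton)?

Adams: Delta 3, Alpha 18, Theta 7, Zeta 5, Epsilon 11.
Hamilton: Delta 3, Alpha 19, Theta 6, Zeta 4, Epsilon 12.
Epsilon gets 11 under Adams and 12 under Hamilton.

Hamilton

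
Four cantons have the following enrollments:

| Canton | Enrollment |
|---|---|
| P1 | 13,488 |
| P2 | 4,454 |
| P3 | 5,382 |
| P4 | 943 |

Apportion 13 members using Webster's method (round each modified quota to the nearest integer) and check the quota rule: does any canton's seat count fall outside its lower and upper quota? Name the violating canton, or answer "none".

Standard quotas: P1 7.226, P2 2.386, P3 2.883, P4 0.505.
Webster allocation: P1 7, P2 2, P3 3, P4 1.
Every allocation lies between the lower and upper quota.

none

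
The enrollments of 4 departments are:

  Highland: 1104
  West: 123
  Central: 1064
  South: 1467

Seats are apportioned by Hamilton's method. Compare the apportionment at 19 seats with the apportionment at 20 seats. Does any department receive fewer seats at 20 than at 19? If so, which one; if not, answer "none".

West

At 19 seats: Highland 6, West 1, Central 5, South 7.
At 20 seats: Highland 6, West 0, Central 6, South 8.
West drops from 1 to 0.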